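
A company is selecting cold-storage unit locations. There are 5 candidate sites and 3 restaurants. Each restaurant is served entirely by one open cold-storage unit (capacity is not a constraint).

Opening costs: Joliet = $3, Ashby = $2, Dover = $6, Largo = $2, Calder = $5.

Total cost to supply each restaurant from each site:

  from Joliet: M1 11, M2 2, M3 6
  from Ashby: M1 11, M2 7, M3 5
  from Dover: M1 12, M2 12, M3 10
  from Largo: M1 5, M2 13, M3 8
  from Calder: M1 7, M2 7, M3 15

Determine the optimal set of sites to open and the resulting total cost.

For any fixed open set, each restaurant goes to its cheapest open site; total = fixed + service.
{Joliet, Largo}: M1→Largo 5, M2→Joliet 2, M3→Joliet 6. Service 13; fixed 5; total 18.
{Joliet, Ashby, Largo}: service 12 + fixed 7 = 19
{Ashby, Largo}: service 17 + fixed 4 = 21
{Joliet, Ashby, Dover, Largo, Calder}: service 12 + fixed 18 = 30
No other subset beats 18.

Open Joliet and Largo; minimum total cost 18.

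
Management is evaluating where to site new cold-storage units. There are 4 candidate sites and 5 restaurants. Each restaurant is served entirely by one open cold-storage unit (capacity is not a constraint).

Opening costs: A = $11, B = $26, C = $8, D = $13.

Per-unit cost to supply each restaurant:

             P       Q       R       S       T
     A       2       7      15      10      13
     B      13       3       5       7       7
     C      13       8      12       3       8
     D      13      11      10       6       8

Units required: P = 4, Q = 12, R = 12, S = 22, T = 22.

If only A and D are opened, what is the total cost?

Total cost: 544

Each restaurant is assigned to its cheapest site among the open ones.
{A, D}: P→A 2·4=8, Q→A 7·12=84, R→D 10·12=120, S→D 6·22=132, T→D 8·22=176. Service 520; fixed 24; total 544.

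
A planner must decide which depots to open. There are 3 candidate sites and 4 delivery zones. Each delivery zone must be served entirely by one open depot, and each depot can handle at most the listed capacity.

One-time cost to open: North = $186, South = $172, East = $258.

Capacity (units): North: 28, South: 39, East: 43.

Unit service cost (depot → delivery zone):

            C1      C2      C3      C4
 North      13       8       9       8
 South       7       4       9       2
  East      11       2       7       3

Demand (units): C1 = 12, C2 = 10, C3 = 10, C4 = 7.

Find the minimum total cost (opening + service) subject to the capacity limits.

Minimum total cost: 400

Open {South}: C1→South 7·12=84, C2→South 4·10=40, C3→South 9·10=90, C4→South 2·7=14.
Loads: South carries 39/39. Service 228; fixed 172; total 400.
Next best feasible plan costs 501.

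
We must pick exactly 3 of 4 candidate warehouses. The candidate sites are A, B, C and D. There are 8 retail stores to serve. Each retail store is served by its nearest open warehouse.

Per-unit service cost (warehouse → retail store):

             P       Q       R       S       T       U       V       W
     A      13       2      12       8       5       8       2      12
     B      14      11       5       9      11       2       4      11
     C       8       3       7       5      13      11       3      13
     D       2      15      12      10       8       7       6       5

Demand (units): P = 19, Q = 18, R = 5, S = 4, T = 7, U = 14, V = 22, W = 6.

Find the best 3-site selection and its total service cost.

Choose A, B and D; total service cost 268.

With exactly 3 open, each retail store uses its cheapest among the chosen.
{A, B, D}: P→D 2·19=38, Q→A 2·18=36, R→B 5·5=25, S→A 8·4=32, T→A 5·7=35, U→B 2·14=28, V→A 2·22=44, W→D 5·6=30. Service cost 268.
{B, C, D}: service cost 317
{A, C, D}: service cost 336
Among all 4 size-3 choices, {A, B, D} is lowest.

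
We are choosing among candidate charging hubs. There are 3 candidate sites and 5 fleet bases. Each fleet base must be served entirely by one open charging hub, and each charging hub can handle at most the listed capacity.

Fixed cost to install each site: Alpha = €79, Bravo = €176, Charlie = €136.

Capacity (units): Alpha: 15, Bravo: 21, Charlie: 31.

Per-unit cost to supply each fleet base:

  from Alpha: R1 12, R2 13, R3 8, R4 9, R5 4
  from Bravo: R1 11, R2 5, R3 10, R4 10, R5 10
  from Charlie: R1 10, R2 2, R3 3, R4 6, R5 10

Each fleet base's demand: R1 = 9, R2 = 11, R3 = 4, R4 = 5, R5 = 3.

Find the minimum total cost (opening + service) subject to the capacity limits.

Minimum total cost: 381

Open {Alpha, Charlie}: R1→Charlie 10·9=90, R2→Charlie 2·11=22, R3→Charlie 3·4=12, R4→Charlie 6·5=30, R5→Alpha 4·3=12.
Loads: Alpha carries 3/15, Charlie carries 29/31. Service 166; fixed 215; total 381.
Next best feasible plan costs 396.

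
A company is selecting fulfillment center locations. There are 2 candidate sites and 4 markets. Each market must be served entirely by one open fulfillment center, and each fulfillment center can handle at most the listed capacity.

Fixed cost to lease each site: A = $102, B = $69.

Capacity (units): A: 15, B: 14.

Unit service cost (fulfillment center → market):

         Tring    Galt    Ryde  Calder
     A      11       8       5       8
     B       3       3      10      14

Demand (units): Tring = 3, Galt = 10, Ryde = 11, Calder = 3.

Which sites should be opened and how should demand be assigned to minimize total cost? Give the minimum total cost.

Minimum total cost: 289

Open {A, B}: Tring→B 3·3=9, Galt→B 3·10=30, Ryde→A 5·11=55, Calder→A 8·3=24.
Loads: A carries 14/15, B carries 13/14. Service 118; fixed 171; total 289.
Next best feasible plan costs 331.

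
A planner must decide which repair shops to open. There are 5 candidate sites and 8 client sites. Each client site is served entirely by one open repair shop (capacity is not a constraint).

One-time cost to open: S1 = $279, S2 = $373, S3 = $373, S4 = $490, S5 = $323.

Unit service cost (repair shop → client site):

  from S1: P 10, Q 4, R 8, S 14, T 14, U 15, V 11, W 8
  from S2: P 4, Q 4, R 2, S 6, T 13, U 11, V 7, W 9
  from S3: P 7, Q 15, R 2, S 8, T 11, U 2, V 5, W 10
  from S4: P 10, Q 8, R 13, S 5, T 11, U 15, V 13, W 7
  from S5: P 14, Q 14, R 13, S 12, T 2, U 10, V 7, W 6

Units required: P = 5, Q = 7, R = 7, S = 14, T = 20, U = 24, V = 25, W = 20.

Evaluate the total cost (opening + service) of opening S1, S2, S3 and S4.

Total cost: 2180

Each client site is assigned to its cheapest site among the open ones.
{S1, S2, S3, S4}: P→S2 4·5=20, Q→S1 4·7=28, R→S2 2·7=14, S→S4 5·14=70, T→S3 11·20=220, U→S3 2·24=48, V→S3 5·25=125, W→S4 7·20=140. Service 665; fixed 1515; total 2180.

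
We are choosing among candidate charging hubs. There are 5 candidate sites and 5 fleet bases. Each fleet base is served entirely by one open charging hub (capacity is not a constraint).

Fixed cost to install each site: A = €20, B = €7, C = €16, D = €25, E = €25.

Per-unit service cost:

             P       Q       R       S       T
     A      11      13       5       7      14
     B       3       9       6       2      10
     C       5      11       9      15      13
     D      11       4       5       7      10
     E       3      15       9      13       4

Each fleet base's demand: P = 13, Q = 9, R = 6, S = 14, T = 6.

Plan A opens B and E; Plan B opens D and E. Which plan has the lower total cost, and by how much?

Plan A is cheaper by 37.

Plan A: {B, E}: P→B 3·13=39, Q→B 9·9=81, R→B 6·6=36, S→B 2·14=28, T→E 4·6=24. Service 208; fixed 32; total 240.
Plan B: {D, E}: P→E 3·13=39, Q→D 4·9=36, R→D 5·6=30, S→D 7·14=98, T→E 4·6=24. Service 227; fixed 50; total 277.
Difference: |240 − 277| = 37.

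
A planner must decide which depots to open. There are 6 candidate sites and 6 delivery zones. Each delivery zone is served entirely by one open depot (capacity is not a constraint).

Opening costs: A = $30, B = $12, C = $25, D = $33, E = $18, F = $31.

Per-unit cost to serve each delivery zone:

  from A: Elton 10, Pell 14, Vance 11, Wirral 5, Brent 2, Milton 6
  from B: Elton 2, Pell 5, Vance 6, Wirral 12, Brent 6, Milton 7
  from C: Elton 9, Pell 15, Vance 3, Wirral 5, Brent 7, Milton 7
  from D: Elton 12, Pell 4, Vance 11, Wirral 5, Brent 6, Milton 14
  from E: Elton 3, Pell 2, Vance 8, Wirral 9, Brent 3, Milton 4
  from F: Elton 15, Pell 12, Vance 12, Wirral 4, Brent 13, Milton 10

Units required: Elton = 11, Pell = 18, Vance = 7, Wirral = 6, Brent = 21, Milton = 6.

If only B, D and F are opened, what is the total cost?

Total cost: 404

Each delivery zone is assigned to its cheapest site among the open ones.
{B, D, F}: Elton→B 2·11=22, Pell→D 4·18=72, Vance→B 6·7=42, Wirral→F 4·6=24, Brent→B 6·21=126, Milton→B 7·6=42. Service 328; fixed 76; total 404.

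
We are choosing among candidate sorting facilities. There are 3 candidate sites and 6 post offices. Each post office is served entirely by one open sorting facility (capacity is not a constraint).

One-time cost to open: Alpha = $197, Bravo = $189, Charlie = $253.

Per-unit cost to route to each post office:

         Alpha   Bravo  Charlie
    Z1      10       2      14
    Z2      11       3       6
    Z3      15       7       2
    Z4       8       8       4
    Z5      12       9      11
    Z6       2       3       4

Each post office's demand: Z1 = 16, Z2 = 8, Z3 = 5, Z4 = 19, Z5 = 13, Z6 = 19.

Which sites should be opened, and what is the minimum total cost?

For any fixed open set, each post office goes to its cheapest open site; total = fixed + service.
{Bravo}: Z1→Bravo 2·16=32, Z2→Bravo 3·8=24, Z3→Bravo 7·5=35, Z4→Bravo 8·19=152, Z5→Bravo 9·13=117, Z6→Bravo 3·19=57. Service 417; fixed 189; total 606.
{Bravo, Charlie}: Z1→Bravo 2·16=32, Z2→Bravo 3·8=24, Z3→Charlie 2·5=10, Z4→Charlie 4·19=76, Z5→Bravo 9·13=117, Z6→Bravo 3·19=57. Service 316; fixed 442; total 758.
{Alpha, Bravo}: Z1→Bravo 2·16=32, Z2→Bravo 3·8=24, Z3→Bravo 7·5=35, Z4→Alpha 8·19=152, Z5→Bravo 9·13=117, Z6→Alpha 2·19=38. Service 398; fixed 386; total 784.
{Alpha, Bravo, Charlie}: service 297 + fixed 639 = 936
No other subset beats 606.

Open Bravo only; minimum total cost 606.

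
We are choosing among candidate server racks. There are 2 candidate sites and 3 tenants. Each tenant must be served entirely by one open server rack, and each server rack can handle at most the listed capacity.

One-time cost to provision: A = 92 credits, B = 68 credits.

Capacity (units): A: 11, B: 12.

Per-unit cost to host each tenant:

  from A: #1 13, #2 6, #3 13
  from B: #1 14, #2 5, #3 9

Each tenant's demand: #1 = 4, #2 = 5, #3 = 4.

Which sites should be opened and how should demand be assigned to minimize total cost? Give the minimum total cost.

Open {A, B}: #1→A 13·4=52, #2→B 5·5=25, #3→B 9·4=36.
Loads: A carries 4/11, B carries 9/12. Service 113; fixed 160; total 273.
Next best feasible plan costs 278.

Minimum total cost: 273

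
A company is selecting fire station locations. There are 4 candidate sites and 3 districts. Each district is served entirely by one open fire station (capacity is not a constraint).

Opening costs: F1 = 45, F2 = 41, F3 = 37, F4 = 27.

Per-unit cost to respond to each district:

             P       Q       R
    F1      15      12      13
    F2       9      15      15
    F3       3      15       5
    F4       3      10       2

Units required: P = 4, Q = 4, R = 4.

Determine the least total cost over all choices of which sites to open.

For any fixed open set, each district goes to its cheapest open site; total = fixed + service.
{F4}: P→F4 3·4=12, Q→F4 10·4=40, R→F4 2·4=8. Service 60; fixed 27; total 87.
{F3, F4}: service 60 + fixed 64 = 124
{F2, F4}: service 60 + fixed 68 = 128
{F1, F2, F3, F4}: service 60 + fixed 150 = 210
(All 15 nonempty subsets were checked; F4 only is lowest.)

Minimum total cost: 87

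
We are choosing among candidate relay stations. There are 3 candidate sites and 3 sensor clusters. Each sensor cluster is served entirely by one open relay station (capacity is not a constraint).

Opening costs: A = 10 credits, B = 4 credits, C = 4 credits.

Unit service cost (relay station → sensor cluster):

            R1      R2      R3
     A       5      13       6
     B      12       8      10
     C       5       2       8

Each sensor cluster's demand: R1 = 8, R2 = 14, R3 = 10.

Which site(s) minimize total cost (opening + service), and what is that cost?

Open A and C; minimum total cost 142.

For any fixed open set, each sensor cluster goes to its cheapest open site; total = fixed + service.
{A, C}: R1→A 5·8=40, R2→C 2·14=28, R3→A 6·10=60. Service 128; fixed 14; total 142.
{A, B, C}: service 128 + fixed 18 = 146
{C}: service 148 + fixed 4 = 152
{B}: service 308 + fixed 4 = 312
(All 7 nonempty subsets were checked; A and C is lowest.)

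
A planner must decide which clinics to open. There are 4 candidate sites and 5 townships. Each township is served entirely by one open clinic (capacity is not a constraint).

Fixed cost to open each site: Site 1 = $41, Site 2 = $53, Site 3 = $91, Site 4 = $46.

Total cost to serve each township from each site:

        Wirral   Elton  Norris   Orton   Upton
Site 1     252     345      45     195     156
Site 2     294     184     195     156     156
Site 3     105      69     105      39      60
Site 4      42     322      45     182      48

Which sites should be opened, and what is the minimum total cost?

For any fixed open set, each township goes to its cheapest open site; total = fixed + service.
{Site 3, Site 4}: Wirral→Site 4 42, Elton→Site 3 69, Norris→Site 4 45, Orton→Site 3 39, Upton→Site 4 48. Service 243; fixed 137; total 380.
{Site 1, Site 3, Site 4}: Wirral→Site 4 42, Elton→Site 3 69, Norris→Site 1 45, Orton→Site 3 39, Upton→Site 4 48. Service 243; fixed 178; total 421.
{Site 2, Site 3, Site 4}: service 243 + fixed 190 = 433
{Site 1, Site 2, Site 3, Site 4}: service 243 + fixed 231 = 474
No other subset beats 380.

Open Site 3 and Site 4; minimum total cost 380.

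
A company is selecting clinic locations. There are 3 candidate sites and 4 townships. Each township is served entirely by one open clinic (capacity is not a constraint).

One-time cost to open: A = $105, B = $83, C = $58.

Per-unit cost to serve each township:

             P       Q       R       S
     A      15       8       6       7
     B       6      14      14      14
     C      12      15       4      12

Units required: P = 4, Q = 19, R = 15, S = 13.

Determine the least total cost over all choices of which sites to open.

Minimum total cost: 498

For any fixed open set, each township goes to its cheapest open site; total = fixed + service.
{A}: P→A 15·4=60, Q→A 8·19=152, R→A 6·15=90, S→A 7·13=91. Service 393; fixed 105; total 498.
{A, C}: service 351 + fixed 163 = 514
{A, B}: service 357 + fixed 188 = 545
{A, B, C}: service 327 + fixed 246 = 573
No other subset beats 498.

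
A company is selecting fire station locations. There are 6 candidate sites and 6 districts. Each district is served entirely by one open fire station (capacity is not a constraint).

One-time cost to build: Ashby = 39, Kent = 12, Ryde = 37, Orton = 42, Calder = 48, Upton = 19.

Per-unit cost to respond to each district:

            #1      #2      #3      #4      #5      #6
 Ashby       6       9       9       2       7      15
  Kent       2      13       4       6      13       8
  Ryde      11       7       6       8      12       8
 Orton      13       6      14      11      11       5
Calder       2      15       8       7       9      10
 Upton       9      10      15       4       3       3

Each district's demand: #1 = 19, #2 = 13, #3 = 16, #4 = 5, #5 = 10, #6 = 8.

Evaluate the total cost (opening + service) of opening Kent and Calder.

Total cost: 515

Each district is assigned to its cheapest site among the open ones.
{Kent, Calder}: #1→Kent 2·19=38, #2→Kent 13·13=169, #3→Kent 4·16=64, #4→Kent 6·5=30, #5→Calder 9·10=90, #6→Kent 8·8=64. Service 455; fixed 60; total 515.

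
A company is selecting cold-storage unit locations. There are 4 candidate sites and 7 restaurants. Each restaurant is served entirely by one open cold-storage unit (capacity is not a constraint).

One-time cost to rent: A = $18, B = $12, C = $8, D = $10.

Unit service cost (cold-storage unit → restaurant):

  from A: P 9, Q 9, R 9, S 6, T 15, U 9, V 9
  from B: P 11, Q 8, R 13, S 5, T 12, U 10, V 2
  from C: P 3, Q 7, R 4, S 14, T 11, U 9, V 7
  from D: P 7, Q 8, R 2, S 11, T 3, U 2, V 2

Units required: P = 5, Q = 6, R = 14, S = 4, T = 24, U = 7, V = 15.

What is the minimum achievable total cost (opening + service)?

For any fixed open set, each restaurant goes to its cheapest open site; total = fixed + service.
{B, C, D}: P→C 3·5=15, Q→C 7·6=42, R→D 2·14=28, S→B 5·4=20, T→D 3·24=72, U→D 2·7=14, V→B 2·15=30. Service 221; fixed 30; total 251.
{A, C, D}: service 225 + fixed 36 = 261
{C, D}: P→C 3·5=15, Q→C 7·6=42, R→D 2·14=28, S→D 11·4=44, T→D 3·24=72, U→D 2·7=14, V→D 2·15=30. Service 245; fixed 18; total 263.
{A, B, C, D}: P→C 3·5=15, Q→C 7·6=42, R→D 2·14=28, S→B 5·4=20, T→D 3·24=72, U→D 2·7=14, V→B 2·15=30. Service 221; fixed 48; total 269.
No other subset beats 251.

Minimum total cost: 251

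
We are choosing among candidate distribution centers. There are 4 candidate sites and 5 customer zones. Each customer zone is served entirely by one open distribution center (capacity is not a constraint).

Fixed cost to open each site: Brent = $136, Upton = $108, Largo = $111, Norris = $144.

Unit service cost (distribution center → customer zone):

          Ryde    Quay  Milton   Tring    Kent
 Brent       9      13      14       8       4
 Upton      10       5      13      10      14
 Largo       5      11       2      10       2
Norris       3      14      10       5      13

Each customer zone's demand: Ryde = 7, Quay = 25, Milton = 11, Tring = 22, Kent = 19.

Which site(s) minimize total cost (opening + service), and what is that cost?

Open Upton and Largo; minimum total cost 659.

For any fixed open set, each customer zone goes to its cheapest open site; total = fixed + service.
{Upton, Largo}: Ryde→Largo 5·7=35, Quay→Upton 5·25=125, Milton→Largo 2·11=22, Tring→Upton 10·22=220, Kent→Largo 2·19=38. Service 440; fixed 219; total 659.
{Upton, Largo, Norris}: service 316 + fixed 363 = 679
{Largo}: service 590 + fixed 111 = 701
{Brent, Upton, Largo, Norris}: Ryde→Norris 3·7=21, Quay→Upton 5·25=125, Milton→Largo 2·11=22, Tring→Norris 5·22=110, Kent→Largo 2·19=38. Service 316; fixed 499; total 815.
(All 15 nonempty subsets were checked; Upton and Largo is lowest.)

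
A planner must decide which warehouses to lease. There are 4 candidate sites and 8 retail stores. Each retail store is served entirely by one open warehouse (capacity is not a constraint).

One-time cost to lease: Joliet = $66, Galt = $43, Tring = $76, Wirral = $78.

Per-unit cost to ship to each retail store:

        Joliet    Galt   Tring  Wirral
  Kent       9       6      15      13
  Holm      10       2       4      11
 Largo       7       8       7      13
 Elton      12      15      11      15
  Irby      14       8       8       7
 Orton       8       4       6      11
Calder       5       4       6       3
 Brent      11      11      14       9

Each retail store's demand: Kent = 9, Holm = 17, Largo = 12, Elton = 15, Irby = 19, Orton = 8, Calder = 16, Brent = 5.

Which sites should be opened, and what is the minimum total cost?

Open Galt only; minimum total cost 755.

For any fixed open set, each retail store goes to its cheapest open site; total = fixed + service.
{Galt}: Kent→Galt 6·9=54, Holm→Galt 2·17=34, Largo→Galt 8·12=96, Elton→Galt 15·15=225, Irby→Galt 8·19=152, Orton→Galt 4·8=32, Calder→Galt 4·16=64, Brent→Galt 11·5=55. Service 712; fixed 43; total 755.
{Galt, Tring}: Kent→Galt 6·9=54, Holm→Galt 2·17=34, Largo→Tring 7·12=84, Elton→Tring 11·15=165, Irby→Galt 8·19=152, Orton→Galt 4·8=32, Calder→Galt 4·16=64, Brent→Galt 11·5=55. Service 640; fixed 119; total 759.
{Joliet, Galt}: Kent→Galt 6·9=54, Holm→Galt 2·17=34, Largo→Joliet 7·12=84, Elton→Joliet 12·15=180, Irby→Galt 8·19=152, Orton→Galt 4·8=32, Calder→Galt 4·16=64, Brent→Joliet 11·5=55. Service 655; fixed 109; total 764.
{Joliet, Galt, Tring, Wirral}: service 595 + fixed 263 = 858
No other subset beats 755.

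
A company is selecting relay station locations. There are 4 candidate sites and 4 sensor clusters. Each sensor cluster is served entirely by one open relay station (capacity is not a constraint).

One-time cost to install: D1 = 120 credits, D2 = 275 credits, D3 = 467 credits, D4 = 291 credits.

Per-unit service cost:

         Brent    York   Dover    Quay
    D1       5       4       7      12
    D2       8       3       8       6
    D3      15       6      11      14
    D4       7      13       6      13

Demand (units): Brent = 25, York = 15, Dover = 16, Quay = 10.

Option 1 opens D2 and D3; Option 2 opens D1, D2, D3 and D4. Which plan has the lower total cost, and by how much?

Option 1: {D2, D3}: Brent→D2 8·25=200, York→D2 3·15=45, Dover→D2 8·16=128, Quay→D2 6·10=60. Service 433; fixed 742; total 1175.
Option 2: {D1, D2, D3, D4}: Brent→D1 5·25=125, York→D2 3·15=45, Dover→D4 6·16=96, Quay→D2 6·10=60. Service 326; fixed 1153; total 1479.
Difference: |1175 − 1479| = 304.

Option 1 is cheaper by 304.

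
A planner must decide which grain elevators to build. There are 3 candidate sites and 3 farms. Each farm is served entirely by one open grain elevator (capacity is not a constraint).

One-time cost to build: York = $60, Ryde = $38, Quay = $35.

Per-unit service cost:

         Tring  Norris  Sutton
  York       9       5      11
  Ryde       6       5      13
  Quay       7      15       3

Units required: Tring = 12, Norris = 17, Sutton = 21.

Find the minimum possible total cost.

For any fixed open set, each farm goes to its cheapest open site; total = fixed + service.
{Ryde, Quay}: Tring→Ryde 6·12=72, Norris→Ryde 5·17=85, Sutton→Quay 3·21=63. Service 220; fixed 73; total 293.
{York, Quay}: service 232 + fixed 95 = 327
{York, Ryde, Quay}: Tring→Ryde 6·12=72, Norris→York 5·17=85, Sutton→Quay 3·21=63. Service 220; fixed 133; total 353.
{Quay}: service 402 + fixed 35 = 437
(All 7 nonempty subsets were checked; Ryde and Quay is lowest.)

Minimum total cost: 293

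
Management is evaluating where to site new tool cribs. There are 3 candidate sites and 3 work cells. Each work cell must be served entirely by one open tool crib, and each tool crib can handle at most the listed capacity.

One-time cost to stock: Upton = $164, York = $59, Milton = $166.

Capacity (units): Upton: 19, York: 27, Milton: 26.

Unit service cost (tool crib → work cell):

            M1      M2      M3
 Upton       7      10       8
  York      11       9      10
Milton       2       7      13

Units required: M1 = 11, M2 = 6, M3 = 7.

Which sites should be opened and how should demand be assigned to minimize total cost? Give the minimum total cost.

Minimum total cost: 304

Open {York}: M1→York 11·11=121, M2→York 9·6=54, M3→York 10·7=70.
Loads: York carries 24/27. Service 245; fixed 59; total 304.
Next best feasible plan costs 321.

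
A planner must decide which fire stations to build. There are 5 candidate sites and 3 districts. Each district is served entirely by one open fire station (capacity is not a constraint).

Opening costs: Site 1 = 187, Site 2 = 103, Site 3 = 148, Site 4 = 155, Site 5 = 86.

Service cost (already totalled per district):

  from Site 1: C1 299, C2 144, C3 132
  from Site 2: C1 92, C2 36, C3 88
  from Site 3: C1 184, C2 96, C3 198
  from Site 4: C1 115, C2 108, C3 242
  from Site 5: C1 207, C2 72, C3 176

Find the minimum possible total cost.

For any fixed open set, each district goes to its cheapest open site; total = fixed + service.
{Site 2}: C1→Site 2 92, C2→Site 2 36, C3→Site 2 88. Service 216; fixed 103; total 319.
{Site 2, Site 5}: service 216 + fixed 189 = 405
{Site 2, Site 3}: C1→Site 2 92, C2→Site 2 36, C3→Site 2 88. Service 216; fixed 251; total 467.
{Site 1, Site 2, Site 3, Site 4, Site 5}: service 216 + fixed 679 = 895
No other subset beats 319.

Minimum total cost: 319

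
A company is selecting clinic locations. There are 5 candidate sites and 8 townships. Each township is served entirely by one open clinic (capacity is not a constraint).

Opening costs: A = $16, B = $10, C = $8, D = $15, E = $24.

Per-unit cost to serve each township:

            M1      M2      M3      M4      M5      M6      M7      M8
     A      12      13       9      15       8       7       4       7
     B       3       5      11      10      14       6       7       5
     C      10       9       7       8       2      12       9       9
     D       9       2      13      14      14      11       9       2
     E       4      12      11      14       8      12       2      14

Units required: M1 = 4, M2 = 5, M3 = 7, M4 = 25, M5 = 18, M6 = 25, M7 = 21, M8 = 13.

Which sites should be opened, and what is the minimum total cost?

Open B, C, D and E; minimum total cost 582.

For any fixed open set, each township goes to its cheapest open site; total = fixed + service.
{B, C, D, E}: M1→B 3·4=12, M2→D 2·5=10, M3→C 7·7=49, M4→C 8·25=200, M5→C 2·18=36, M6→B 6·25=150, M7→E 2·21=42, M8→D 2·13=26. Service 525; fixed 57; total 582.
{A, B, C, D, E}: service 525 + fixed 73 = 598
{A, B, C, D}: service 567 + fixed 49 = 616
{C}: service 976 + fixed 8 = 984
No other subset beats 582.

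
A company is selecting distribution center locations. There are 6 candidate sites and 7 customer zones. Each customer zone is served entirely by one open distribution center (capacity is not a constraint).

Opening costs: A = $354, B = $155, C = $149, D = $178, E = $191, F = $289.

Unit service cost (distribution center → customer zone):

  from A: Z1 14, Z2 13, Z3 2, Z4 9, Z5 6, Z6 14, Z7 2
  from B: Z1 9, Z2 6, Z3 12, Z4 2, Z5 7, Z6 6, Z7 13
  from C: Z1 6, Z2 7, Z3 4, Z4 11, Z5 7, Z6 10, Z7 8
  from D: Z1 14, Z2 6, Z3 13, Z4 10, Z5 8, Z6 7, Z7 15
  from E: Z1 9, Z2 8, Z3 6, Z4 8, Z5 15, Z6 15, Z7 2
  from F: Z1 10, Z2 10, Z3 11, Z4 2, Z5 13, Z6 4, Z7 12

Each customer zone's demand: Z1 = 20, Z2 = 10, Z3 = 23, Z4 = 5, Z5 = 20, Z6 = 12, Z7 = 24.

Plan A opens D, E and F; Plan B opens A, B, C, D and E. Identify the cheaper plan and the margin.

Plan A is cheaper by 201.

Plan A: {D, E, F}: Z1→E 9·20=180, Z2→D 6·10=60, Z3→E 6·23=138, Z4→F 2·5=10, Z5→D 8·20=160, Z6→F 4·12=48, Z7→E 2·24=48. Service 644; fixed 658; total 1302.
Plan B: {A, B, C, D, E}: Z1→C 6·20=120, Z2→B 6·10=60, Z3→A 2·23=46, Z4→B 2·5=10, Z5→A 6·20=120, Z6→B 6·12=72, Z7→A 2·24=48. Service 476; fixed 1027; total 1503.
Difference: |1302 − 1503| = 201.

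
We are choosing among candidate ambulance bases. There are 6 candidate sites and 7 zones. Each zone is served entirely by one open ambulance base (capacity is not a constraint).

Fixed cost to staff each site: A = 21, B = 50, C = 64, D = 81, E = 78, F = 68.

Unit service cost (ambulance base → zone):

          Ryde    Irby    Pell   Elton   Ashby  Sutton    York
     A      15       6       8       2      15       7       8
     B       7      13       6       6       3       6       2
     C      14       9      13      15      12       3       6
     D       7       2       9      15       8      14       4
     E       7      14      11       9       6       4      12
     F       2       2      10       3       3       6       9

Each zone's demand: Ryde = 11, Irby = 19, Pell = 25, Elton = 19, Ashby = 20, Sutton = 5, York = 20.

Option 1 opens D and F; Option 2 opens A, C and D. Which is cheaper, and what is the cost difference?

Option 1: {D, F}: Ryde→F 2·11=22, Irby→D 2·19=38, Pell→D 9·25=225, Elton→F 3·19=57, Ashby→F 3·20=60, Sutton→F 6·5=30, York→D 4·20=80. Service 512; fixed 149; total 661.
Option 2: {A, C, D}: Ryde→D 7·11=77, Irby→D 2·19=38, Pell→A 8·25=200, Elton→A 2·19=38, Ashby→D 8·20=160, Sutton→C 3·5=15, York→D 4·20=80. Service 608; fixed 166; total 774.
Difference: |661 − 774| = 113.

Option 1 is cheaper by 113.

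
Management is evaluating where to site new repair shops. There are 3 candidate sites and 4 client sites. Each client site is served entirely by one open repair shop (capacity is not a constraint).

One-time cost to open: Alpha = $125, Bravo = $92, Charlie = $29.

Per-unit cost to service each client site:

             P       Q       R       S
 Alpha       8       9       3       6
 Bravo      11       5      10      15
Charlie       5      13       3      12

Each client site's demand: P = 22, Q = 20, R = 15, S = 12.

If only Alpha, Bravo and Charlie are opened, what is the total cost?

Each client site is assigned to its cheapest site among the open ones.
{Alpha, Bravo, Charlie}: P→Charlie 5·22=110, Q→Bravo 5·20=100, R→Alpha 3·15=45, S→Alpha 6·12=72. Service 327; fixed 246; total 573.

Total cost: 573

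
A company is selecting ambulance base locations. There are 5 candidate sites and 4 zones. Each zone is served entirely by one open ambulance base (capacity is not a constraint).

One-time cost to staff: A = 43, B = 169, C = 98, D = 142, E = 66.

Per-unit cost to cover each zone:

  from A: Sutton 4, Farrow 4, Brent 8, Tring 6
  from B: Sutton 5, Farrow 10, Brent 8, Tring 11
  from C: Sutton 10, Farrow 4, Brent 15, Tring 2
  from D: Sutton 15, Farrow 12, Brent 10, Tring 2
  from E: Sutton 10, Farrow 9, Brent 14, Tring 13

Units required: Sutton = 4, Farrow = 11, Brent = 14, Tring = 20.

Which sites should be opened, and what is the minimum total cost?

Open A only; minimum total cost 335.

For any fixed open set, each zone goes to its cheapest open site; total = fixed + service.
{A}: Sutton→A 4·4=16, Farrow→A 4·11=44, Brent→A 8·14=112, Tring→A 6·20=120. Service 292; fixed 43; total 335.
{A, C}: service 212 + fixed 141 = 353
{A, D}: service 212 + fixed 185 = 397
{A, B, C, D, E}: Sutton→A 4·4=16, Farrow→A 4·11=44, Brent→A 8·14=112, Tring→C 2·20=40. Service 212; fixed 518; total 730.
No other subset beats 335.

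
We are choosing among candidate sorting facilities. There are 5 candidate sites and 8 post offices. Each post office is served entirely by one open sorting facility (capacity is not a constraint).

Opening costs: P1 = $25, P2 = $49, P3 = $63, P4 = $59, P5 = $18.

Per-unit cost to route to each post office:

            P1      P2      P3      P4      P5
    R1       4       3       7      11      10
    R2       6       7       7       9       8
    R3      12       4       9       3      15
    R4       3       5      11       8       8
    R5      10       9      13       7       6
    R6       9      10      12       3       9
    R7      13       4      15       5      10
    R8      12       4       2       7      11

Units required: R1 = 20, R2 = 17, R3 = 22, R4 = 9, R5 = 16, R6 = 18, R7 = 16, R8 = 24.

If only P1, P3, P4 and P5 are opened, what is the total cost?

Each post office is assigned to its cheapest site among the open ones.
{P1, P3, P4, P5}: R1→P1 4·20=80, R2→P1 6·17=102, R3→P4 3·22=66, R4→P1 3·9=27, R5→P5 6·16=96, R6→P4 3·18=54, R7→P4 5·16=80, R8→P3 2·24=48. Service 553; fixed 165; total 718.

Total cost: 718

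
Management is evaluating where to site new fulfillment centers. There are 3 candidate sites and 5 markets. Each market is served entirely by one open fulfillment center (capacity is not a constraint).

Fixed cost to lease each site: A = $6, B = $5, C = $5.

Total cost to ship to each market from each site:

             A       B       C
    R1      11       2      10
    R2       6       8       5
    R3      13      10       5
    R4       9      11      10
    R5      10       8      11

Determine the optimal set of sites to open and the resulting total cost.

For any fixed open set, each market goes to its cheapest open site; total = fixed + service.
{B, C}: R1→B 2, R2→C 5, R3→C 5, R4→C 10, R5→B 8. Service 30; fixed 10; total 40.
{B}: service 39 + fixed 5 = 44
{A, B, C}: service 29 + fixed 16 = 45
No other subset beats 40.

Open B and C; minimum total cost 40.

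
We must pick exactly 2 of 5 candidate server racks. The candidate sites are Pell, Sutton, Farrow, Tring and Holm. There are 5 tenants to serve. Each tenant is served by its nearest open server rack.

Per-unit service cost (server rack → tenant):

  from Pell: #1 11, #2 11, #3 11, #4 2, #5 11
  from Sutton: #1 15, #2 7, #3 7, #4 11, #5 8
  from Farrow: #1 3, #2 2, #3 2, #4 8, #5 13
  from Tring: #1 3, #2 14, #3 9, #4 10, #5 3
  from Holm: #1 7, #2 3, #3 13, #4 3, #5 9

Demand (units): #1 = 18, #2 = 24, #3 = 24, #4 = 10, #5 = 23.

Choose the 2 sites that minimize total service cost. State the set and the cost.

With exactly 2 open, each tenant uses its cheapest among the chosen.
{Farrow, Tring}: #1→Farrow 3·18=54, #2→Farrow 2·24=48, #3→Farrow 2·24=48, #4→Farrow 8·10=80, #5→Tring 3·23=69. Service cost 299.
{Farrow, Holm}: service cost 387
{Sutton, Farrow}: service cost 414
Among all 10 size-2 choices, {Farrow, Tring} is lowest.

Choose Farrow and Tring; total service cost 299.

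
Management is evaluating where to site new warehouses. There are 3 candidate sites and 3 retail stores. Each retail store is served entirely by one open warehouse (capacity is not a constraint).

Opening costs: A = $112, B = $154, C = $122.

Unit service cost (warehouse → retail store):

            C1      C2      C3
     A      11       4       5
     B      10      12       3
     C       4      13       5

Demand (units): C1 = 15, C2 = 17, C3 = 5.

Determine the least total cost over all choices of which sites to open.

Minimum total cost: 370

For any fixed open set, each retail store goes to its cheapest open site; total = fixed + service.
{A}: C1→A 11·15=165, C2→A 4·17=68, C3→A 5·5=25. Service 258; fixed 112; total 370.
{A, C}: C1→C 4·15=60, C2→A 4·17=68, C3→A 5·5=25. Service 153; fixed 234; total 387.
{C}: service 306 + fixed 122 = 428
{A, B, C}: service 143 + fixed 388 = 531
No other subset beats 370.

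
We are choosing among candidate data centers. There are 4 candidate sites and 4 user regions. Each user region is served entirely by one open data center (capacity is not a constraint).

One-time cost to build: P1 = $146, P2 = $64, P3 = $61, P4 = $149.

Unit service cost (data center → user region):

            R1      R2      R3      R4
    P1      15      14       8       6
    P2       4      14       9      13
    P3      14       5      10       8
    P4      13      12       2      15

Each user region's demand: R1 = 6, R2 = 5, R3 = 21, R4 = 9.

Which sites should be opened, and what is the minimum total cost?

For any fixed open set, each user region goes to its cheapest open site; total = fixed + service.
{P3, P4}: R1→P4 13·6=78, R2→P3 5·5=25, R3→P4 2·21=42, R4→P3 8·9=72. Service 217; fixed 210; total 427.
{P2, P3}: R1→P2 4·6=24, R2→P3 5·5=25, R3→P2 9·21=189, R4→P3 8·9=72. Service 310; fixed 125; total 435.
{P2, P3, P4}: service 163 + fixed 274 = 437
{P1, P2, P3, P4}: service 145 + fixed 420 = 565
No other subset beats 427.

Open P3 and P4; minimum total cost 427.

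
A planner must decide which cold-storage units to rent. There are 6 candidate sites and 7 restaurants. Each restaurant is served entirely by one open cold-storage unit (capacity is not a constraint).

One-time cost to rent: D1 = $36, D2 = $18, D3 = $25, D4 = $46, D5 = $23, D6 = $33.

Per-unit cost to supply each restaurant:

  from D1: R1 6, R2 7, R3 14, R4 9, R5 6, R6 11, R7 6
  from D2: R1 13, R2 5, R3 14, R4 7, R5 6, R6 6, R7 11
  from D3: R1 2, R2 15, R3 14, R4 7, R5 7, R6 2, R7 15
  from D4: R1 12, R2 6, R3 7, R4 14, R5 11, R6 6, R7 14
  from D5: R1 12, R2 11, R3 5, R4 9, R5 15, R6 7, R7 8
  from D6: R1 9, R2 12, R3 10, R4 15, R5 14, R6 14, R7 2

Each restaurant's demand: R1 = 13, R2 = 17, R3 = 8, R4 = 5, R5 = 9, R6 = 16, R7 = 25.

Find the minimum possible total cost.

Minimum total cost: 421

For any fixed open set, each restaurant goes to its cheapest open site; total = fixed + service.
{D2, D3, D5, D6}: R1→D3 2·13=26, R2→D2 5·17=85, R3→D5 5·8=40, R4→D2 7·5=35, R5→D2 6·9=54, R6→D3 2·16=32, R7→D6 2·25=50. Service 322; fixed 99; total 421.
{D2, D3, D6}: service 362 + fixed 76 = 438
{D1, D2, D3, D5, D6}: R1→D3 2·13=26, R2→D2 5·17=85, R3→D5 5·8=40, R4→D2 7·5=35, R5→D1 6·9=54, R6→D3 2·16=32, R7→D6 2·25=50. Service 322; fixed 135; total 457.
{D1, D2, D3, D4, D5, D6}: service 322 + fixed 181 = 503
No other subset beats 421.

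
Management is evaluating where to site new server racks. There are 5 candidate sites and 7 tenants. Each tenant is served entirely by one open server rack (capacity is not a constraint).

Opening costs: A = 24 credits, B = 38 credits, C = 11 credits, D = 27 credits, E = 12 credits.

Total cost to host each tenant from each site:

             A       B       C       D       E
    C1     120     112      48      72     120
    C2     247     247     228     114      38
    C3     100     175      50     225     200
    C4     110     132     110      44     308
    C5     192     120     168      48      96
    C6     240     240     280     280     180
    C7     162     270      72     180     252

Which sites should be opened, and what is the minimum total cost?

Open C, D and E; minimum total cost 530.

For any fixed open set, each tenant goes to its cheapest open site; total = fixed + service.
{C, D, E}: C1→C 48, C2→E 38, C3→C 50, C4→D 44, C5→D 48, C6→E 180, C7→C 72. Service 480; fixed 50; total 530.
{A, C, D, E}: service 480 + fixed 74 = 554
{B, C, D, E}: C1→C 48, C2→E 38, C3→C 50, C4→D 44, C5→D 48, C6→E 180, C7→C 72. Service 480; fixed 88; total 568.
{A, B, C, D, E}: service 480 + fixed 112 = 592
No other subset beats 530.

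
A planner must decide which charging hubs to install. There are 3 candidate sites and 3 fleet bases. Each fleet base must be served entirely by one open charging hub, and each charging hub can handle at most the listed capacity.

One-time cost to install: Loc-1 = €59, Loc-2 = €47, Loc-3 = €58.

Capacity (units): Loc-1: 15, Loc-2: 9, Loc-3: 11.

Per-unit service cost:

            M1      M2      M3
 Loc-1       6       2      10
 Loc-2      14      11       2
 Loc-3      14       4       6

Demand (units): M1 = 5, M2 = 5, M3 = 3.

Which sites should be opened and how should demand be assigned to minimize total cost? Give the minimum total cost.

Minimum total cost: 129

Open {Loc-1}: M1→Loc-1 6·5=30, M2→Loc-1 2·5=10, M3→Loc-1 10·3=30.
Loads: Loc-1 carries 13/15. Service 70; fixed 59; total 129.
Next best feasible plan costs 152.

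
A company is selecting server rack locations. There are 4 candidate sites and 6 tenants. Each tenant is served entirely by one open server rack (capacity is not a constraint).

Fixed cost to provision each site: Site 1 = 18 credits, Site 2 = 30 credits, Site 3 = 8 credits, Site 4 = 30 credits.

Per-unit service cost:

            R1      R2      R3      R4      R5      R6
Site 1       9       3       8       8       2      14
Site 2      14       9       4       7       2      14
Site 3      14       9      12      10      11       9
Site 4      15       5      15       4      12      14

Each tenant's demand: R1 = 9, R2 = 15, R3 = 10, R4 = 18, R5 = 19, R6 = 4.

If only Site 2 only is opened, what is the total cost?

Each tenant is assigned to its cheapest site among the open ones.
{Site 2}: R1→Site 2 14·9=126, R2→Site 2 9·15=135, R3→Site 2 4·10=40, R4→Site 2 7·18=126, R5→Site 2 2·19=38, R6→Site 2 14·4=56. Service 521; fixed 30; total 551.

Total cost: 551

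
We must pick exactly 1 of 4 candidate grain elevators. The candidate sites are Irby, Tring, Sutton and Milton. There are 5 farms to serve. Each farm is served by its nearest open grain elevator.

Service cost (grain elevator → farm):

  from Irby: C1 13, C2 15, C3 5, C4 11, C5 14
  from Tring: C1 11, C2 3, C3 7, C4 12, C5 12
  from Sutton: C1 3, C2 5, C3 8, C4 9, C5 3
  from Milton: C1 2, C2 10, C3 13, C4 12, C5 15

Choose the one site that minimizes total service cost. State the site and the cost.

With exactly 1 open, each farm uses its cheapest among the chosen.
{Sutton}: C1→Sutton 3, C2→Sutton 5, C3→Sutton 8, C4→Sutton 9, C5→Sutton 3. Service cost 28.
{Tring}: service cost 45
{Milton}: service cost 52
Among all 4 size-1 choices, {Sutton} is lowest.

Choose Sutton only; total service cost 28.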